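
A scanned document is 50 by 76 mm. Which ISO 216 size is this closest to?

Aspect ratio 76/50 ≈ 1.520 (ISO target is √2 ≈ 1.414).
In the A-series (A0 area = 1 m²): A8 = 52 × 74 mm.
Off by 4 mm total — nearest standard size.

A8 (52 × 74 mm)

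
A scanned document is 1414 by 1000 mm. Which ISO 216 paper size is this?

Aspect ratio 1414/1000 ≈ 1.414 — close to the ISO √2 ≈ 1.414.
In the B-series (B0 = 1000 × 1414 mm): B0 = 1000 × 1414 mm.

B0 (1000 × 1414 mm)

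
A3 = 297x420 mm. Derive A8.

A4: ⌊420/2⌋ × 297 = 210 × 297 mm
A5: ⌊297/2⌋ × 210 = 148 × 210 mm
A6: ⌊210/2⌋ × 148 = 105 × 148 mm
A7: ⌊148/2⌋ × 105 = 74 × 105 mm
A8: ⌊105/2⌋ × 74 = 52 × 74 mm

52 × 74 mm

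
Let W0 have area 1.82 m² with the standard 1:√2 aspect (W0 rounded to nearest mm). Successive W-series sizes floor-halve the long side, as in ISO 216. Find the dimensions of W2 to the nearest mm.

Let W0's short side be w mm. w · w√2 = 1.82 m² = 1,820,000 mm², so w ≈ 1134.4 mm and w√2 ≈ 1604.3 mm → W0 = 1134 × 1604 mm.
W1: ⌊1604/2⌋ × 1134 = 802 × 1134 mm
W2: ⌊1134/2⌋ × 802 = 567 × 802 mm

567 × 802 mm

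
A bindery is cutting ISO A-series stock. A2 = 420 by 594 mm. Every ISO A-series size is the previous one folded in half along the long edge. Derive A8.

A3: ⌊594/2⌋ × 420 = 297 × 420 mm
A4: ⌊420/2⌋ × 297 = 210 × 297 mm
A5: ⌊297/2⌋ × 210 = 148 × 210 mm
A6: ⌊210/2⌋ × 148 = 105 × 148 mm
A7: ⌊148/2⌋ × 105 = 74 × 105 mm
A8: ⌊105/2⌋ × 74 = 52 × 74 mm

52 × 74 mm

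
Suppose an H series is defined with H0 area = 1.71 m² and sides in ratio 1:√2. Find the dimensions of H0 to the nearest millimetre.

1100 × 1555 mm

Let the short side be w mm. Then w · w√2 = 1.71 m² = 1,710,000 mm².
w² = 1,710,000/√2, so w ≈ 1099.6 mm; long side = w√2 ≈ 1555.1 mm.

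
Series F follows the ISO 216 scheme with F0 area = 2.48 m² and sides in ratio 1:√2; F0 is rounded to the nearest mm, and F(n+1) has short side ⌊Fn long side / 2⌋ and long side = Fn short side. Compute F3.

Let F0's short side be w mm. w · w√2 = 2.48 m² = 2,480,000 mm², so w ≈ 1324.2 mm and w√2 ≈ 1872.8 mm → F0 = 1324 × 1873 mm.
F1: ⌊1873/2⌋ × 1324 = 936 × 1324 mm
F2: ⌊1324/2⌋ × 936 = 662 × 936 mm
F3: ⌊936/2⌋ × 662 = 468 × 662 mm

468 × 662 mm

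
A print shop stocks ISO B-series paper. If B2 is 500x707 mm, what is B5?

176 × 250 mm

B3: ⌊707/2⌋ × 500 = 353 × 500 mm
B4: ⌊500/2⌋ × 353 = 250 × 353 mm
B5: ⌊353/2⌋ × 250 = 176 × 250 mm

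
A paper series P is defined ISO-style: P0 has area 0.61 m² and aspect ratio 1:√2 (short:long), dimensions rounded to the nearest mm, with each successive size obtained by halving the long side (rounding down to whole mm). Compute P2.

328 × 464 mm

Let P0's short side be w mm. w · w√2 = 0.61 m² = 610,000 mm², so w ≈ 656.8 mm and w√2 ≈ 928.8 mm → P0 = 657 × 929 mm.
P1: ⌊929/2⌋ × 657 = 464 × 657 mm
P2: ⌊657/2⌋ × 464 = 328 × 464 mm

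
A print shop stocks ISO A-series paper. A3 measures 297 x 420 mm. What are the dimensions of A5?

A4: ⌊420/2⌋ × 297 = 210 × 297 mm
A5: ⌊297/2⌋ × 210 = 148 × 210 mm

148 × 210 mm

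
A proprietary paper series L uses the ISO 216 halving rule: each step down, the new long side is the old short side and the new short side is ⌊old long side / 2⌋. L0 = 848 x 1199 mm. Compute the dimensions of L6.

106 × 149 mm

L1: ⌊1199/2⌋ × 848 = 599 × 848 mm
L2: ⌊848/2⌋ × 599 = 424 × 599 mm
L3: ⌊599/2⌋ × 424 = 299 × 424 mm
L4: ⌊424/2⌋ × 299 = 212 × 299 mm
L5: ⌊299/2⌋ × 212 = 149 × 212 mm
L6: ⌊212/2⌋ × 149 = 106 × 149 mm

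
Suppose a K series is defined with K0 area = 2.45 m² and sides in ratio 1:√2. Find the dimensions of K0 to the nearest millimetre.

1316 × 1861 mm

Let the short side be w mm. Then w · w√2 = 2.45 m² = 2,450,000 mm².
w² = 2,450,000/√2, so w ≈ 1316.2 mm; long side = w√2 ≈ 1861.4 mm.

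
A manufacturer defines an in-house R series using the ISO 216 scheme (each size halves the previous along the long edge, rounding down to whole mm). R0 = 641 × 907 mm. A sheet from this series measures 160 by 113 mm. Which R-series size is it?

R5

R0: 641 × 907 mm
R1: 453 × 641 mm
R2: 320 × 453 mm
R3: 226 × 320 mm
R4: 160 × 226 mm
R5: 113 × 160 mm
R6: 80 × 113 mm
→ matches R5.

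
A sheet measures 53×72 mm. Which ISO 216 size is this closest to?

A8 (52 × 74 mm)

Aspect ratio 72/53 ≈ 1.358 (ISO target is √2 ≈ 1.414).
In the A-series (A0 area = 1 m²): A8 = 52 × 74 mm.
Off by 3 mm total — nearest standard size.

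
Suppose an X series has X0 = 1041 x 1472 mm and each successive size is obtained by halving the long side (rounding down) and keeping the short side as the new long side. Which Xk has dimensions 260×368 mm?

X4

X0: 1041 × 1472 mm
X1: 736 × 1041 mm
X2: 520 × 736 mm
X3: 368 × 520 mm
X4: 260 × 368 mm
X5: 184 × 260 mm
→ matches X4.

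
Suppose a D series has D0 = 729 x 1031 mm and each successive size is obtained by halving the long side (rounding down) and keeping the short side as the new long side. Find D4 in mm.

D1: ⌊1031/2⌋ × 729 = 515 × 729 mm
D2: ⌊729/2⌋ × 515 = 364 × 515 mm
D3: ⌊515/2⌋ × 364 = 257 × 364 mm
D4: ⌊364/2⌋ × 257 = 182 × 257 mm

182 × 257 mm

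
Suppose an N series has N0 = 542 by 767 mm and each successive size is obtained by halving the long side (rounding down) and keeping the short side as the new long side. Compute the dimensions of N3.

191 × 271 mm

N1 = 383 × 542 mm (from N0 by 1 halving).
N2: ⌊542/2⌋ × 383 = 271 × 383 mm
N3: ⌊383/2⌋ × 271 = 191 × 271 mm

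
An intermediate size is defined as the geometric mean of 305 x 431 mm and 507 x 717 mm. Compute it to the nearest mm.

393 × 556 mm

Short side: √(305 · 507) = √154635 ≈ 393.2 → 393 mm
Long side: √(431 · 717) = √309027 ≈ 555.9 → 556 mm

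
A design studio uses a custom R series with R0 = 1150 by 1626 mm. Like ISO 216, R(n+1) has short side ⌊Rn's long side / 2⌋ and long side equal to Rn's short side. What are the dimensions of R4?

287 × 406 mm

R1: ⌊1626/2⌋ × 1150 = 813 × 1150 mm
R2: ⌊1150/2⌋ × 813 = 575 × 813 mm
R3: ⌊813/2⌋ × 575 = 406 × 575 mm
R4: ⌊575/2⌋ × 406 = 287 × 406 mm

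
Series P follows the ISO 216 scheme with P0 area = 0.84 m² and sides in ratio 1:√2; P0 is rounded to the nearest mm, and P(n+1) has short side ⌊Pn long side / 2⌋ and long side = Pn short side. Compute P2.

385 × 545 mm

Let P0's short side be w mm. w · w√2 = 0.84 m² = 840,000 mm², so w ≈ 770.7 mm and w√2 ≈ 1089.9 mm → P0 = 771 × 1090 mm.
P1: ⌊1090/2⌋ × 771 = 545 × 771 mm
P2: ⌊771/2⌋ × 545 = 385 × 545 mm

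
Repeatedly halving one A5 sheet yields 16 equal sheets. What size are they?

A9

16 = 2^4, so 4 halving steps.
A5 → A6 → … → A9 after 4 steps.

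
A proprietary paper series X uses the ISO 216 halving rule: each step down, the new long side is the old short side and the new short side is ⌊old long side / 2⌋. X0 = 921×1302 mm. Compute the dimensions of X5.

X1: ⌊1302/2⌋ × 921 = 651 × 921 mm
X2: ⌊921/2⌋ × 651 = 460 × 651 mm
X3: ⌊651/2⌋ × 460 = 325 × 460 mm
X4: ⌊460/2⌋ × 325 = 230 × 325 mm
X5: ⌊325/2⌋ × 230 = 162 × 230 mm

162 × 230 mm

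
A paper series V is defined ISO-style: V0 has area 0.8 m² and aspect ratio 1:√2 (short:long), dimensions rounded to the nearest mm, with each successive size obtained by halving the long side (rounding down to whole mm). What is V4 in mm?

188 × 266 mm

Let V0's short side be w mm. w · w√2 = 0.8 m² = 800,000 mm², so w ≈ 752.1 mm and w√2 ≈ 1063.7 mm → V0 = 752 × 1064 mm.
V1: ⌊1064/2⌋ × 752 = 532 × 752 mm
V2: ⌊752/2⌋ × 532 = 376 × 532 mm
V3: ⌊532/2⌋ × 376 = 266 × 376 mm
V4: ⌊376/2⌋ × 266 = 188 × 266 mm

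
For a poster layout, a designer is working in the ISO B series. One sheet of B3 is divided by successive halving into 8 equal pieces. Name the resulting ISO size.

B6

8 = 2^3, so 3 halving steps.
B3 → B4 → … → B6 after 3 steps.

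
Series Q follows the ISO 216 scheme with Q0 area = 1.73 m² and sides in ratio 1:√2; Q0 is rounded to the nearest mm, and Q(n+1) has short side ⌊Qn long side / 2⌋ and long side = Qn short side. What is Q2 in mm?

553 × 782 mm

Let Q0's short side be w mm. w · w√2 = 1.73 m² = 1,730,000 mm², so w ≈ 1106.0 mm and w√2 ≈ 1564.2 mm → Q0 = 1106 × 1564 mm.
Q1: ⌊1564/2⌋ × 1106 = 782 × 1106 mm
Q2: ⌊1106/2⌋ × 782 = 553 × 782 mm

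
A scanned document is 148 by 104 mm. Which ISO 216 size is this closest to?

A6 (105 × 148 mm)

Aspect ratio 148/104 ≈ 1.423 — close to the ISO √2 ≈ 1.414.
In the A-series (A0 area = 1 m²): A6 = 105 × 148 mm.
Off by 1 mm total — nearest standard size.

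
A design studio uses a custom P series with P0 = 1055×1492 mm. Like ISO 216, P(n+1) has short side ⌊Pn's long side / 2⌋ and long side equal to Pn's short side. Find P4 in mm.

P1: ⌊1492/2⌋ × 1055 = 746 × 1055 mm
P2: ⌊1055/2⌋ × 746 = 527 × 746 mm
P3: ⌊746/2⌋ × 527 = 373 × 527 mm
P4: ⌊527/2⌋ × 373 = 263 × 373 mm

263 × 373 mm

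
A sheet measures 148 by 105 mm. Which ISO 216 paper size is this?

A6 (105 × 148 mm)

Aspect ratio 148/105 ≈ 1.410 — close to the ISO √2 ≈ 1.414.
In the A-series (A0 area = 1 m²): A6 = 105 × 148 mm.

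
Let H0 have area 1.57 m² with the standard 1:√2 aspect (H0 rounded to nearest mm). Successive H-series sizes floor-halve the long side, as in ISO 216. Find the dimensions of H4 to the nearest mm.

Let H0's short side be w mm. w · w√2 = 1.57 m² = 1,570,000 mm², so w ≈ 1053.6 mm and w√2 ≈ 1490.1 mm → H0 = 1054 × 1490 mm.
H1: ⌊1490/2⌋ × 1054 = 745 × 1054 mm
H2: ⌊1054/2⌋ × 745 = 527 × 745 mm
H3: ⌊745/2⌋ × 527 = 372 × 527 mm
H4: ⌊527/2⌋ × 372 = 263 × 372 mm

263 × 372 mm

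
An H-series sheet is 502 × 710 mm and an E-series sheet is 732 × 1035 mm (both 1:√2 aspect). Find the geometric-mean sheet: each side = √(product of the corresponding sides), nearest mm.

606 × 857 mm

Short side: √(502 · 732) = √367464 ≈ 606.2 → 606 mm
Long side: √(710 · 1035) = √734850 ≈ 857.2 → 857 mm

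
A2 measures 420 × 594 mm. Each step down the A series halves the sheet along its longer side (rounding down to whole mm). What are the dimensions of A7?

A3: ⌊594/2⌋ × 420 = 297 × 420 mm
A4: ⌊420/2⌋ × 297 = 210 × 297 mm
A5: ⌊297/2⌋ × 210 = 148 × 210 mm
A6: ⌊210/2⌋ × 148 = 105 × 148 mm
A7: ⌊148/2⌋ × 105 = 74 × 105 mm

74 × 105 mm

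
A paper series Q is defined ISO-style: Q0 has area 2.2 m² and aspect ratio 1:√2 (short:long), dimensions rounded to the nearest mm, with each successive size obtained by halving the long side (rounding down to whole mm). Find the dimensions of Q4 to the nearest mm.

311 × 441 mm

Let Q0's short side be w mm. w · w√2 = 2.2 m² = 2,200,000 mm², so w ≈ 1247.3 mm and w√2 ≈ 1763.9 mm → Q0 = 1247 × 1764 mm.
Q1: ⌊1764/2⌋ × 1247 = 882 × 1247 mm
Q2: ⌊1247/2⌋ × 882 = 623 × 882 mm
Q3: ⌊882/2⌋ × 623 = 441 × 623 mm
Q4: ⌊623/2⌋ × 441 = 311 × 441 mm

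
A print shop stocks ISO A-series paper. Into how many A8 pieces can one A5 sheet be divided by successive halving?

8

Each ISO step halves the sheet: 1 × A5 → 2 × A6 → 4 × A7 → 8 × A8
From A5 to A8 is 3 halving steps: 2^3 = 8.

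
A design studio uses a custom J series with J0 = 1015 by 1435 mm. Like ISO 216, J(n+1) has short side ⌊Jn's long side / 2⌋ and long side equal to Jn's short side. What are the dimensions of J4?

253 × 358 mm

J1: ⌊1435/2⌋ × 1015 = 717 × 1015 mm
J2: ⌊1015/2⌋ × 717 = 507 × 717 mm
J3: ⌊717/2⌋ × 507 = 358 × 507 mm
J4: ⌊507/2⌋ × 358 = 253 × 358 mm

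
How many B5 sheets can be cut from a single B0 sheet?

32

Each ISO step halves the sheet: 1 × B0 → 2 × B1 → 4 × B2 → 8 × B3 → …
From B0 to B5 is 5 halving steps: 2^5 = 32.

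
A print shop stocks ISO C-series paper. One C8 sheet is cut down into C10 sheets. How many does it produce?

4

Each ISO step halves the sheet: 1 × C8 → 2 × C9 → 4 × C10
From C8 to C10 is 2 halving steps: 2^2 = 4.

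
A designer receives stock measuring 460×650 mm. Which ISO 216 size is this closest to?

C2 (458 × 648 mm)

Aspect ratio 650/460 ≈ 1.413 — close to the ISO √2 ≈ 1.414.
In the C-series (envelope sizes, between A and B): C2 = 458 × 648 mm.
Off by 4 mm total — nearest standard size.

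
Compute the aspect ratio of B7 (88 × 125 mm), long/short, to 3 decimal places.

125 / 88 = 1.420
ISO 216 targets √2 ≈ 1.414; the +0.006 deviation is from mm rounding.

1.420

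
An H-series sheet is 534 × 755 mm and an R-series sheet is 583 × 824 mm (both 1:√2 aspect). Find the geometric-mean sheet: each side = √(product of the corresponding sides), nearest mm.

558 × 789 mm

Short side: √(534 · 583) = √311322 ≈ 558.0 → 558 mm
Long side: √(755 · 824) = √622120 ≈ 788.7 → 789 mm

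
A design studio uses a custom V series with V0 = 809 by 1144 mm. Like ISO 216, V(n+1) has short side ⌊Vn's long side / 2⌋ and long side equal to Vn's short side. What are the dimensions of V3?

V1: ⌊1144/2⌋ × 809 = 572 × 809 mm
V2: ⌊809/2⌋ × 572 = 404 × 572 mm
V3: ⌊572/2⌋ × 404 = 286 × 404 mm

286 × 404 mm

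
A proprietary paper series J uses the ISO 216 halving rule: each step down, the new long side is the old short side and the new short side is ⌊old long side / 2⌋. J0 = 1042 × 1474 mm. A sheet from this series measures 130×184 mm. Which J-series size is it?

J0: 1042 × 1474 mm
J1: 737 × 1042 mm
J2: 521 × 737 mm
J3: 368 × 521 mm
J4: 260 × 368 mm
J5: 184 × 260 mm
J6: 130 × 184 mm
J7: 92 × 130 mm
→ matches J6.

J6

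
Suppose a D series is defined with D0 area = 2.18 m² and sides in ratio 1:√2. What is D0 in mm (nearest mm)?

Let the short side be w mm. Then w · w√2 = 2.18 m² = 2,180,000 mm².
w² = 2,180,000/√2, so w ≈ 1241.6 mm; long side = w√2 ≈ 1755.8 mm.

1242 × 1756 mm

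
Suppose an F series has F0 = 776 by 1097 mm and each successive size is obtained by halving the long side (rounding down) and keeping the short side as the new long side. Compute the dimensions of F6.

97 × 137 mm

F1: ⌊1097/2⌋ × 776 = 548 × 776 mm
F2: ⌊776/2⌋ × 548 = 388 × 548 mm
F3: ⌊548/2⌋ × 388 = 274 × 388 mm
F4: ⌊388/2⌋ × 274 = 194 × 274 mm
F5: ⌊274/2⌋ × 194 = 137 × 194 mm
F6: ⌊194/2⌋ × 137 = 97 × 137 mm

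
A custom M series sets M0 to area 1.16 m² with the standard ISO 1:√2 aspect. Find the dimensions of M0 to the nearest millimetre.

Let the short side be w mm. Then w · w√2 = 1.16 m² = 1,160,000 mm².
w² = 1,160,000/√2, so w ≈ 905.7 mm; long side = w√2 ≈ 1280.8 mm.

906 × 1281 mm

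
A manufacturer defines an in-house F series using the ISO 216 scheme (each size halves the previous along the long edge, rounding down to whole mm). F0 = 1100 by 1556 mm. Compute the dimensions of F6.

F1 = 778 × 1100 mm (from F0 by 1 halving).
F2: ⌊1100/2⌋ × 778 = 550 × 778 mm
F3: ⌊778/2⌋ × 550 = 389 × 550 mm
F4: ⌊550/2⌋ × 389 = 275 × 389 mm
F5: ⌊389/2⌋ × 275 = 194 × 275 mm
F6: ⌊275/2⌋ × 194 = 137 × 194 mm

137 × 194 mm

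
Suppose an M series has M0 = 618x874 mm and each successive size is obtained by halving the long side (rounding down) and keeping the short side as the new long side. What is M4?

154 × 218 mm

M1: ⌊874/2⌋ × 618 = 437 × 618 mm
M2: ⌊618/2⌋ × 437 = 309 × 437 mm
M3: ⌊437/2⌋ × 309 = 218 × 309 mm
M4: ⌊309/2⌋ × 218 = 154 × 218 mm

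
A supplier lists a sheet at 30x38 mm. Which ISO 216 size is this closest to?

Aspect ratio 38/30 ≈ 1.267 (ISO target is √2 ≈ 1.414).
In the C-series (envelope sizes, between A and B): C10 = 28 × 40 mm.
Off by 4 mm total — nearest standard size.

C10 (28 × 40 mm)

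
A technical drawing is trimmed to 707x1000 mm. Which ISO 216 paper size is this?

Aspect ratio 1000/707 ≈ 1.414 — close to the ISO √2 ≈ 1.414.
In the B-series (B0 = 1000 × 1414 mm): B1 = 707 × 1000 mm.

B1 (707 × 1000 mm)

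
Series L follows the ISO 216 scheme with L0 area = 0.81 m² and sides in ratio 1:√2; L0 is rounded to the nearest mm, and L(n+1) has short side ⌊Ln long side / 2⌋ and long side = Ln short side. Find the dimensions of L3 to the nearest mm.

Let L0's short side be w mm. w · w√2 = 0.81 m² = 810,000 mm², so w ≈ 756.8 mm and w√2 ≈ 1070.3 mm → L0 = 757 × 1070 mm.
L1: ⌊1070/2⌋ × 757 = 535 × 757 mm
L2: ⌊757/2⌋ × 535 = 378 × 535 mm
L3: ⌊535/2⌋ × 378 = 267 × 378 mm

267 × 378 mm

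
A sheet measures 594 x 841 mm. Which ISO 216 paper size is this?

Aspect ratio 841/594 ≈ 1.416 — close to the ISO √2 ≈ 1.414.
In the A-series (A0 area = 1 m²): A1 = 594 × 841 mm.

A1 (594 × 841 mm)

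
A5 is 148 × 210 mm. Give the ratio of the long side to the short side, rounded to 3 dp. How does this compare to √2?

1.419

210 / 148 = 1.419
ISO 216 targets √2 ≈ 1.414; the +0.005 deviation is from mm rounding.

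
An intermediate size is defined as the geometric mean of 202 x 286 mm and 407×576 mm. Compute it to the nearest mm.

287 × 406 mm

Short side: √(202 · 407) = √82214 ≈ 286.7 → 287 mm
Long side: √(286 · 576) = √164736 ≈ 405.9 → 406 mm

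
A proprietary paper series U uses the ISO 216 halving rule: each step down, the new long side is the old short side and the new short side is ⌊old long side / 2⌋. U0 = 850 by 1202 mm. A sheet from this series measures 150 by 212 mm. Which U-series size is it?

U5

U0: 850 × 1202 mm
U1: 601 × 850 mm
U2: 425 × 601 mm
U3: 300 × 425 mm
U4: 212 × 300 mm
U5: 150 × 212 mm
U6: 106 × 150 mm
→ matches U5.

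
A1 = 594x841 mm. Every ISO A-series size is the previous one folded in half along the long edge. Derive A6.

105 × 148 mm

A2: ⌊841/2⌋ × 594 = 420 × 594 mm
A3: ⌊594/2⌋ × 420 = 297 × 420 mm
A4: ⌊420/2⌋ × 297 = 210 × 297 mm
A5: ⌊297/2⌋ × 210 = 148 × 210 mm
A6: ⌊210/2⌋ × 148 = 105 × 148 mm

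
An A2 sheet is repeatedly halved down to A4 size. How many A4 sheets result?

4

Each ISO step halves the sheet: 1 × A2 → 2 × A3 → 4 × A4
From A2 to A4 is 2 halving steps: 2^2 = 4.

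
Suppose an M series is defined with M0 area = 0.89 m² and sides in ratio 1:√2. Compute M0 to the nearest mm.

Let the short side be w mm. Then w · w√2 = 0.89 m² = 890,000 mm².
w² = 890,000/√2, so w ≈ 793.3 mm; long side = w√2 ≈ 1121.9 mm.

793 × 1122 mm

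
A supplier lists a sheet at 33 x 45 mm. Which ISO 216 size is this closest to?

B10 (31 × 44 mm)

Aspect ratio 45/33 ≈ 1.364 (ISO target is √2 ≈ 1.414).
In the B-series (B0 = 1000 × 1414 mm): B10 = 31 × 44 mm.
Off by 3 mm total — nearest standard size.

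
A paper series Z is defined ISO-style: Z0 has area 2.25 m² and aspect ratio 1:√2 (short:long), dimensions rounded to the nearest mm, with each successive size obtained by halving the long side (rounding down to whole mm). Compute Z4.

Let Z0's short side be w mm. w · w√2 = 2.25 m² = 2,250,000 mm², so w ≈ 1261.3 mm and w√2 ≈ 1783.8 mm → Z0 = 1261 × 1784 mm.
Z1: ⌊1784/2⌋ × 1261 = 892 × 1261 mm
Z2: ⌊1261/2⌋ × 892 = 630 × 892 mm
Z3: ⌊892/2⌋ × 630 = 446 × 630 mm
Z4: ⌊630/2⌋ × 446 = 315 × 446 mm

315 × 446 mm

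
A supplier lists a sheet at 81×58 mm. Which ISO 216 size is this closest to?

Aspect ratio 81/58 ≈ 1.397 (ISO target is √2 ≈ 1.414).
In the C-series (envelope sizes, between A and B): C8 = 57 × 81 mm.
Off by 1 mm total — nearest standard size.

C8 (57 × 81 mm)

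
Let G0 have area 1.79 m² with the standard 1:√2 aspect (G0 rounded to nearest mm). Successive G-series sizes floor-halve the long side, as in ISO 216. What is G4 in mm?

281 × 397 mm

Let G0's short side be w mm. w · w√2 = 1.79 m² = 1,790,000 mm², so w ≈ 1125.0 mm and w√2 ≈ 1591.1 mm → G0 = 1125 × 1591 mm.
G1: ⌊1591/2⌋ × 1125 = 795 × 1125 mm
G2: ⌊1125/2⌋ × 795 = 562 × 795 mm
G3: ⌊795/2⌋ × 562 = 397 × 562 mm
G4: ⌊562/2⌋ × 397 = 281 × 397 mm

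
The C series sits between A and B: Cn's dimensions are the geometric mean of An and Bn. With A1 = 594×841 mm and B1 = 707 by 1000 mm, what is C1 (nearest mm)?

648 × 917 mm

Short side: √(594 · 707) = √419958 ≈ 648.0 → 648 mm
Long side: √(841 · 1000) = √841000 ≈ 917.1 → 917 mm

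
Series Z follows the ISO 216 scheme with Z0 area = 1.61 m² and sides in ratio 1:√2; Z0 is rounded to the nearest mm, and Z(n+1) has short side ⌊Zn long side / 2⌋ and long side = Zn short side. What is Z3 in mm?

377 × 533 mm

Let Z0's short side be w mm. w · w√2 = 1.61 m² = 1,610,000 mm², so w ≈ 1067.0 mm and w√2 ≈ 1508.9 mm → Z0 = 1067 × 1509 mm.
Z1: ⌊1509/2⌋ × 1067 = 754 × 1067 mm
Z2: ⌊1067/2⌋ × 754 = 533 × 754 mm
Z3: ⌊754/2⌋ × 533 = 377 × 533 mm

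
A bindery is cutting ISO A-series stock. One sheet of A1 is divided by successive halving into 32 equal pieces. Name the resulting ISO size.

A6

32 = 2^5, so 5 halving steps.
A1 → A2 → … → A6 after 5 steps.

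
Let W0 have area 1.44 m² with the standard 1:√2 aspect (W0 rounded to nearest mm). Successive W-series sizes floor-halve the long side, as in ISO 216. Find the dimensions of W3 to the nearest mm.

356 × 504 mm

Let W0's short side be w mm. w · w√2 = 1.44 m² = 1,440,000 mm², so w ≈ 1009.1 mm and w√2 ≈ 1427.0 mm → W0 = 1009 × 1427 mm.
W1: ⌊1427/2⌋ × 1009 = 713 × 1009 mm
W2: ⌊1009/2⌋ × 713 = 504 × 713 mm
W3: ⌊713/2⌋ × 504 = 356 × 504 mm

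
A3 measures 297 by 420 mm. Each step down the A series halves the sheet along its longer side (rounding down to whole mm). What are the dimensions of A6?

A4: ⌊420/2⌋ × 297 = 210 × 297 mm
A5: ⌊297/2⌋ × 210 = 148 × 210 mm
A6: ⌊210/2⌋ × 148 = 105 × 148 mm

105 × 148 mm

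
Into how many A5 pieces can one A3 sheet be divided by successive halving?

4

A3 = 297 × 420 mm; A5 = 148 × 210 mm.
Each halving step doubles the count; 2 steps from A3 to A5.
2^2 = 4.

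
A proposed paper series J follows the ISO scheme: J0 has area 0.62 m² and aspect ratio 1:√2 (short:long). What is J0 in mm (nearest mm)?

Let the short side be w mm. Then w · w√2 = 0.62 m² = 620,000 mm².
w² = 620,000/√2, so w ≈ 662.1 mm; long side = w√2 ≈ 936.4 mm.

662 × 936 mm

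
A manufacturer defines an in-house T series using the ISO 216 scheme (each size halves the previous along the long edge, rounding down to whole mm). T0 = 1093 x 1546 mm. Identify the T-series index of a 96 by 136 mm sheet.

T7

T0: 1093 × 1546 mm
T1: 773 × 1093 mm
T2: 546 × 773 mm
T3: 386 × 546 mm
T4: 273 × 386 mm
T5: 193 × 273 mm
T6: 136 × 193 mm
T7: 96 × 136 mm
T8: 68 × 96 mm
→ matches T7.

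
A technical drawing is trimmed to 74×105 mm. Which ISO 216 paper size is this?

A7 (74 × 105 mm)

Aspect ratio 105/74 ≈ 1.419 — close to the ISO √2 ≈ 1.414.
In the A-series (A0 area = 1 m²): A7 = 74 × 105 mm.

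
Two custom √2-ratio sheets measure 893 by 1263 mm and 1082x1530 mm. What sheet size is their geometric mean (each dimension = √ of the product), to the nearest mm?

983 × 1390 mm

Short side: √(893 · 1082) = √966226 ≈ 983.0 → 983 mm
Long side: √(1263 · 1530) = √1932390 ≈ 1390.1 → 1390 mm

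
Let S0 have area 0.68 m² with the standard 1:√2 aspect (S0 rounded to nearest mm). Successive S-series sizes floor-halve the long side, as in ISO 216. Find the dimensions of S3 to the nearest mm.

245 × 346 mm

Let S0's short side be w mm. w · w√2 = 0.68 m² = 680,000 mm², so w ≈ 693.4 mm and w√2 ≈ 980.6 mm → S0 = 693 × 981 mm.
S1: ⌊981/2⌋ × 693 = 490 × 693 mm
S2: ⌊693/2⌋ × 490 = 346 × 490 mm
S3: ⌊490/2⌋ × 346 = 245 × 346 mm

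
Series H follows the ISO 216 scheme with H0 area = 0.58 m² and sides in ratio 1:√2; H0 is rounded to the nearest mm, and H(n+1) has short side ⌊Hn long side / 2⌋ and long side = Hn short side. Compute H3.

Let H0's short side be w mm. w · w√2 = 0.58 m² = 580,000 mm², so w ≈ 640.4 mm and w√2 ≈ 905.7 mm → H0 = 640 × 906 mm.
H1: ⌊906/2⌋ × 640 = 453 × 640 mm
H2: ⌊640/2⌋ × 453 = 320 × 453 mm
H3: ⌊453/2⌋ × 320 = 226 × 320 mm

226 × 320 mm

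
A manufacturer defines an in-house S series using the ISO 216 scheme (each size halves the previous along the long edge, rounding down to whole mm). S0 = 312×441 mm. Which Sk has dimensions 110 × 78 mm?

S0: 312 × 441 mm
S1: 220 × 312 mm
S2: 156 × 220 mm
S3: 110 × 156 mm
S4: 78 × 110 mm
S5: 55 × 78 mm
→ matches S4.

S4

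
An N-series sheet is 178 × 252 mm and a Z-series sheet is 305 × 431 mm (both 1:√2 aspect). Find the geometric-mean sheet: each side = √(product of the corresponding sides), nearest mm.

Short side: √(178 · 305) = √54290 ≈ 233.0 → 233 mm
Long side: √(252 · 431) = √108612 ≈ 329.6 → 330 mm

233 × 330 mm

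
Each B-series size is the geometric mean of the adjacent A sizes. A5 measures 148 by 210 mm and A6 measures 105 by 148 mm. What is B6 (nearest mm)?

125 × 176 mm

Short side: √(148 · 105) = √15540 ≈ 124.7 → 125 mm
Long side: √(210 · 148) = √31080 ≈ 176.3 → 176 mm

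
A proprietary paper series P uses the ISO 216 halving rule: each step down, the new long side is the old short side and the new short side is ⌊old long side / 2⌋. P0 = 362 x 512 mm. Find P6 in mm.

P1 = 256 × 362 mm (from P0 by 1 halving).
P2: ⌊362/2⌋ × 256 = 181 × 256 mm
P3: ⌊256/2⌋ × 181 = 128 × 181 mm
P4: ⌊181/2⌋ × 128 = 90 × 128 mm
P5: ⌊128/2⌋ × 90 = 64 × 90 mm
P6: ⌊90/2⌋ × 64 = 45 × 64 mm

45 × 64 mm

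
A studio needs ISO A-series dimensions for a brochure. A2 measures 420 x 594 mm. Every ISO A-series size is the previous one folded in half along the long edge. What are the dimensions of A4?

A3: ⌊594/2⌋ × 420 = 297 × 420 mm
A4: ⌊420/2⌋ × 297 = 210 × 297 mm

210 × 297 mm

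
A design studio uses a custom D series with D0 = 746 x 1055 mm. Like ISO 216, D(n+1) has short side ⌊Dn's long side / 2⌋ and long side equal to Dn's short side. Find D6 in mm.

93 × 131 mm

D1: ⌊1055/2⌋ × 746 = 527 × 746 mm
D2: ⌊746/2⌋ × 527 = 373 × 527 mm
D3: ⌊527/2⌋ × 373 = 263 × 373 mm
D4: ⌊373/2⌋ × 263 = 186 × 263 mm
D5: ⌊263/2⌋ × 186 = 131 × 186 mm
D6: ⌊186/2⌋ × 131 = 93 × 131 mm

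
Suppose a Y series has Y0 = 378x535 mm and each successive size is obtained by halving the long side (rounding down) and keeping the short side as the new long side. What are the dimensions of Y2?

Y1: ⌊535/2⌋ × 378 = 267 × 378 mm
Y2: ⌊378/2⌋ × 267 = 189 × 267 mm

189 × 267 mm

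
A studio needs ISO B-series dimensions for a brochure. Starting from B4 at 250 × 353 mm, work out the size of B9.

44 × 62 mm

B5: ⌊353/2⌋ × 250 = 176 × 250 mm
B6: ⌊250/2⌋ × 176 = 125 × 176 mm
B7: ⌊176/2⌋ × 125 = 88 × 125 mm
B8: ⌊125/2⌋ × 88 = 62 × 88 mm
B9: ⌊88/2⌋ × 62 = 44 × 62 mm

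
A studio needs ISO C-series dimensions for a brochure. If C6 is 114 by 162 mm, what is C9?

40 × 57 mm

C7: ⌊162/2⌋ × 114 = 81 × 114 mm
C8: ⌊114/2⌋ × 81 = 57 × 81 mm
C9: ⌊81/2⌋ × 57 = 40 × 57 mm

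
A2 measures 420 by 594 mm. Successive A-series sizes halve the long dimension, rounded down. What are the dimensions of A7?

A3: ⌊594/2⌋ × 420 = 297 × 420 mm
A4: ⌊420/2⌋ × 297 = 210 × 297 mm
A5: ⌊297/2⌋ × 210 = 148 × 210 mm
A6: ⌊210/2⌋ × 148 = 105 × 148 mm
A7: ⌊148/2⌋ × 105 = 74 × 105 mm

74 × 105 mm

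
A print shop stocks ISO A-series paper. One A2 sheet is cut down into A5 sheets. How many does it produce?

8

A2 = 420 × 594 mm; A5 = 148 × 210 mm.
Each halving step doubles the count; 3 steps from A2 to A5.
2^3 = 8.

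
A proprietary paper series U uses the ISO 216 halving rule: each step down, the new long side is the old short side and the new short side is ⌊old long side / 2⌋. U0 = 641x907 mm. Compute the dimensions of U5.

113 × 160 mm

U1: ⌊907/2⌋ × 641 = 453 × 641 mm
U2: ⌊641/2⌋ × 453 = 320 × 453 mm
U3: ⌊453/2⌋ × 320 = 226 × 320 mm
U4: ⌊320/2⌋ × 226 = 160 × 226 mm
U5: ⌊226/2⌋ × 160 = 113 × 160 mm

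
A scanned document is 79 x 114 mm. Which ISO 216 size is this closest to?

C7 (81 × 114 mm)

Aspect ratio 114/79 ≈ 1.443 (ISO target is √2 ≈ 1.414).
In the C-series (envelope sizes, between A and B): C7 = 81 × 114 mm.
Off by 2 mm total — nearest standard size.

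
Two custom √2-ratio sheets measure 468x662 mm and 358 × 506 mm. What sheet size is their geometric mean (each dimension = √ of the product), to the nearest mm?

409 × 579 mm

Short side: √(468 · 358) = √167544 ≈ 409.3 → 409 mm
Long side: √(662 · 506) = √334972 ≈ 578.8 → 579 mm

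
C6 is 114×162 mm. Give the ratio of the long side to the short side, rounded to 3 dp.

1.421

162 / 114 = 1.421
ISO 216 targets √2 ≈ 1.414; the +0.007 deviation is from mm rounding.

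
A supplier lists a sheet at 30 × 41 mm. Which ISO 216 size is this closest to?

Aspect ratio 41/30 ≈ 1.367 (ISO target is √2 ≈ 1.414).
In the C-series (envelope sizes, between A and B): C10 = 28 × 40 mm.
Off by 3 mm total — nearest standard size.

C10 (28 × 40 mm)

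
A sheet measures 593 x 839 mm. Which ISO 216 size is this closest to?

A1 (594 × 841 mm)

Aspect ratio 839/593 ≈ 1.415 — close to the ISO √2 ≈ 1.414.
In the A-series (A0 area = 1 m²): A1 = 594 × 841 mm.
Off by 3 mm total — nearest standard size.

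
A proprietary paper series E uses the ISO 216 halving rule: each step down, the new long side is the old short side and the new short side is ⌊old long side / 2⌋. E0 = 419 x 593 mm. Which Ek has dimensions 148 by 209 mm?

E0: 419 × 593 mm
E1: 296 × 419 mm
E2: 209 × 296 mm
E3: 148 × 209 mm
E4: 104 × 148 mm
→ matches E3.

E3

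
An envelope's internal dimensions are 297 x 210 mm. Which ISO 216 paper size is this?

A4 (210 × 297 mm)

Aspect ratio 297/210 ≈ 1.414 — close to the ISO √2 ≈ 1.414.
In the A-series (A0 area = 1 m²): A4 = 210 × 297 mm.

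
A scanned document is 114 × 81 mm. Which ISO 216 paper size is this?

Aspect ratio 114/81 ≈ 1.407 — close to the ISO √2 ≈ 1.414.
In the C-series (envelope sizes, between A and B): C7 = 81 × 114 mm.

C7 (81 × 114 mm)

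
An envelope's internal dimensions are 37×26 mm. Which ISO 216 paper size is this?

Aspect ratio 37/26 ≈ 1.423 — close to the ISO √2 ≈ 1.414.
In the A-series (A0 area = 1 m²): A10 = 26 × 37 mm.

A10 (26 × 37 mm)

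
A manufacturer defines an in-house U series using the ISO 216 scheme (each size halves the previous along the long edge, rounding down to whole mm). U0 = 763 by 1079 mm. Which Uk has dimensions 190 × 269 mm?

U4

U0: 763 × 1079 mm
U1: 539 × 763 mm
U2: 381 × 539 mm
U3: 269 × 381 mm
U4: 190 × 269 mm
U5: 134 × 190 mm
→ matches U4.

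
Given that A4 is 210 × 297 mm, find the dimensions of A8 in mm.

A5: ⌊297/2⌋ × 210 = 148 × 210 mm
A6: ⌊210/2⌋ × 148 = 105 × 148 mm
A7: ⌊148/2⌋ × 105 = 74 × 105 mm
A8: ⌊105/2⌋ × 74 = 52 × 74 mm

52 × 74 mm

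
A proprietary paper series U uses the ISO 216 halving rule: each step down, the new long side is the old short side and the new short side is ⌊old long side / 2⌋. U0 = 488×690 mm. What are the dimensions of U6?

61 × 86 mm

U1 = 345 × 488 mm (from U0 by 1 halving).
U2: ⌊488/2⌋ × 345 = 244 × 345 mm
U3: ⌊345/2⌋ × 244 = 172 × 244 mm
U4: ⌊244/2⌋ × 172 = 122 × 172 mm
U5: ⌊172/2⌋ × 122 = 86 × 122 mm
U6: ⌊122/2⌋ × 86 = 61 × 86 mm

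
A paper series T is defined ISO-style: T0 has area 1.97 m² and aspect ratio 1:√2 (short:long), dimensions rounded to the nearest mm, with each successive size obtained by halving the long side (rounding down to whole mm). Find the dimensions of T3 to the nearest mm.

417 × 590 mm

Let T0's short side be w mm. w · w√2 = 1.97 m² = 1,970,000 mm², so w ≈ 1180.3 mm and w√2 ≈ 1669.1 mm → T0 = 1180 × 1669 mm.
T1: ⌊1669/2⌋ × 1180 = 834 × 1180 mm
T2: ⌊1180/2⌋ × 834 = 590 × 834 mm
T3: ⌊834/2⌋ × 590 = 417 × 590 mm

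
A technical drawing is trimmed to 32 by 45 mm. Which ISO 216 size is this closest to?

B10 (31 × 44 mm)

Aspect ratio 45/32 ≈ 1.406 — close to the ISO √2 ≈ 1.414.
In the B-series (B0 = 1000 × 1414 mm): B10 = 31 × 44 mm.
Off by 2 mm total — nearest standard size.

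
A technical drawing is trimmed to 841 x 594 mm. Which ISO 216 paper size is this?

A1 (594 × 841 mm)

Aspect ratio 841/594 ≈ 1.416 — close to the ISO √2 ≈ 1.414.
In the A-series (A0 area = 1 m²): A1 = 594 × 841 mm.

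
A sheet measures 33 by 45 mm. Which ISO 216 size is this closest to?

Aspect ratio 45/33 ≈ 1.364 (ISO target is √2 ≈ 1.414).
In the B-series (B0 = 1000 × 1414 mm): B10 = 31 × 44 mm.
Off by 3 mm total — nearest standard size.

B10 (31 × 44 mm)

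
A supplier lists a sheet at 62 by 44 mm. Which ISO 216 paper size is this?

B9 (44 × 62 mm)

Aspect ratio 62/44 ≈ 1.409 — close to the ISO √2 ≈ 1.414.
In the B-series (B0 = 1000 × 1414 mm): B9 = 44 × 62 mm.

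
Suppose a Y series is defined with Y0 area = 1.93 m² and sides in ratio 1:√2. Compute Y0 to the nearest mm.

1168 × 1652 mm

Let the short side be w mm. Then w · w√2 = 1.93 m² = 1,930,000 mm².
w² = 1,930,000/√2, so w ≈ 1168.2 mm; long side = w√2 ≈ 1652.1 mm.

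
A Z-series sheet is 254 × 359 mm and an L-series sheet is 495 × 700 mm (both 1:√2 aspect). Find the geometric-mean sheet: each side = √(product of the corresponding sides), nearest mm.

355 × 501 mm

Short side: √(254 · 495) = √125730 ≈ 354.6 → 355 mm
Long side: √(359 · 700) = √251300 ≈ 501.3 → 501 mm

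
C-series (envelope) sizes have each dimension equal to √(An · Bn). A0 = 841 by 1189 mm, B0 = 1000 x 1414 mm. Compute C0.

917 × 1297 mm

Short side: √(841 · 1000) = √841000 ≈ 917.1 → 917 mm
Long side: √(1189 · 1414) = √1681246 ≈ 1296.6 → 1297 mm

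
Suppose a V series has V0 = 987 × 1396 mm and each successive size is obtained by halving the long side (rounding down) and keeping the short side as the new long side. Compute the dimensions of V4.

V1: ⌊1396/2⌋ × 987 = 698 × 987 mm
V2: ⌊987/2⌋ × 698 = 493 × 698 mm
V3: ⌊698/2⌋ × 493 = 349 × 493 mm
V4: ⌊493/2⌋ × 349 = 246 × 349 mm

246 × 349 mm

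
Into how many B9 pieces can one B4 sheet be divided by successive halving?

Each ISO step halves the sheet: 1 × B4 → 2 × B5 → 4 × B6 → 8 × B7 → …
From B4 to B9 is 5 halving steps: 2^5 = 32.

32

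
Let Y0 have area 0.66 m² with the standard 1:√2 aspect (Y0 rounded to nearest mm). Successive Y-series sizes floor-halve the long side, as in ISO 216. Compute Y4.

170 × 241 mm

Let Y0's short side be w mm. w · w√2 = 0.66 m² = 660,000 mm², so w ≈ 683.1 mm and w√2 ≈ 966.1 mm → Y0 = 683 × 966 mm.
Y1: ⌊966/2⌋ × 683 = 483 × 683 mm
Y2: ⌊683/2⌋ × 483 = 341 × 483 mm
Y3: ⌊483/2⌋ × 341 = 241 × 341 mm
Y4: ⌊341/2⌋ × 241 = 170 × 241 mm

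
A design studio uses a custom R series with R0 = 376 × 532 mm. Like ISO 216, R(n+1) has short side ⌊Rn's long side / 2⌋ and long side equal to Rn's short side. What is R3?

R1: ⌊532/2⌋ × 376 = 266 × 376 mm
R2: ⌊376/2⌋ × 266 = 188 × 266 mm
R3: ⌊266/2⌋ × 188 = 133 × 188 mm

133 × 188 mm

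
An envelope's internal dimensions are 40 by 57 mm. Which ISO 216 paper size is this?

Aspect ratio 57/40 ≈ 1.425 — close to the ISO √2 ≈ 1.414.
In the C-series (envelope sizes, between A and B): C9 = 40 × 57 mm.

C9 (40 × 57 mm)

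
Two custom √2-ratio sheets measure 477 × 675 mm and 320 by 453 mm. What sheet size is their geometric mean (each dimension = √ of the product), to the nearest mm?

Short side: √(477 · 320) = √152640 ≈ 390.7 → 391 mm
Long side: √(675 · 453) = √305775 ≈ 553.0 → 553 mm

391 × 553 mm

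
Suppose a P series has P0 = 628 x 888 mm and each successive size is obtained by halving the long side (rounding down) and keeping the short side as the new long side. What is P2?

314 × 444 mm

P1: ⌊888/2⌋ × 628 = 444 × 628 mm
P2: ⌊628/2⌋ × 444 = 314 × 444 mm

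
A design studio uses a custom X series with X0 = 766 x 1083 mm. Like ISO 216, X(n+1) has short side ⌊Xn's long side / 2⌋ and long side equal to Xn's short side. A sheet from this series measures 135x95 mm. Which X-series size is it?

X0: 766 × 1083 mm
X1: 541 × 766 mm
X2: 383 × 541 mm
X3: 270 × 383 mm
X4: 191 × 270 mm
X5: 135 × 191 mm
X6: 95 × 135 mm
X7: 67 × 95 mm
→ matches X6.

X6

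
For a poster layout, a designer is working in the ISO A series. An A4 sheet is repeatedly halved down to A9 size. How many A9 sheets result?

32

Each ISO step halves the sheet: 1 × A4 → 2 × A5 → 4 × A6 → 8 × A7 → …
From A4 to A9 is 5 halving steps: 2^5 = 32.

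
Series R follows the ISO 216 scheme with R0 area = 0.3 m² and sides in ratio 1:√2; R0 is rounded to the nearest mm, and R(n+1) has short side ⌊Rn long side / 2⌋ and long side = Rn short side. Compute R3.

162 × 230 mm

Let R0's short side be w mm. w · w√2 = 0.3 m² = 300,000 mm², so w ≈ 460.6 mm and w√2 ≈ 651.4 mm → R0 = 461 × 651 mm.
R1: ⌊651/2⌋ × 461 = 325 × 461 mm
R2: ⌊461/2⌋ × 325 = 230 × 325 mm
R3: ⌊325/2⌋ × 230 = 162 × 230 mm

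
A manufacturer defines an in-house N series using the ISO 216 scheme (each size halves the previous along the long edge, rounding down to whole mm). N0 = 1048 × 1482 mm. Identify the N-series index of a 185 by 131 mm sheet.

N6

N0: 1048 × 1482 mm
N1: 741 × 1048 mm
N2: 524 × 741 mm
N3: 370 × 524 mm
N4: 262 × 370 mm
N5: 185 × 262 mm
N6: 131 × 185 mm
N7: 92 × 131 mm
→ matches N6.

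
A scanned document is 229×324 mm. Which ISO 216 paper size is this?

C4 (229 × 324 mm)

Aspect ratio 324/229 ≈ 1.415 — close to the ISO √2 ≈ 1.414.
In the C-series (envelope sizes, between A and B): C4 = 229 × 324 mm.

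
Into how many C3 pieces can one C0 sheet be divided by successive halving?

8

Each ISO step halves the sheet: 1 × C0 → 2 × C1 → 4 × C2 → 8 × C3
From C0 to C3 is 3 halving steps: 2^3 = 8.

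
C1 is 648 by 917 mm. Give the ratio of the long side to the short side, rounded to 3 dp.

1.415

917 / 648 = 1.415
Matches √2 ≈ 1.414 — the ISO 216 defining ratio.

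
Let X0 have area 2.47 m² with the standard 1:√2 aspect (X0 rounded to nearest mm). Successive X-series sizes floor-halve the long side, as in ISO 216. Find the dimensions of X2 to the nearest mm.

661 × 934 mm

Let X0's short side be w mm. w · w√2 = 2.47 m² = 2,470,000 mm², so w ≈ 1321.6 mm and w√2 ≈ 1869.0 mm → X0 = 1322 × 1869 mm.
X1: ⌊1869/2⌋ × 1322 = 934 × 1322 mm
X2: ⌊1322/2⌋ × 934 = 661 × 934 mm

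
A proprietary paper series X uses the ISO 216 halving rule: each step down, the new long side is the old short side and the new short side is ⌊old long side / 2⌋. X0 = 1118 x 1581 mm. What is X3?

395 × 559 mm

X1: ⌊1581/2⌋ × 1118 = 790 × 1118 mm
X2: ⌊1118/2⌋ × 790 = 559 × 790 mm
X3: ⌊790/2⌋ × 559 = 395 × 559 mm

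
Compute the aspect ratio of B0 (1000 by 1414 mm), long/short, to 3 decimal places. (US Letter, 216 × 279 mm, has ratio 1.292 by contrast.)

1.414

1414 / 1000 = 1.414
Matches √2 ≈ 1.414 — the ISO 216 defining ratio.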